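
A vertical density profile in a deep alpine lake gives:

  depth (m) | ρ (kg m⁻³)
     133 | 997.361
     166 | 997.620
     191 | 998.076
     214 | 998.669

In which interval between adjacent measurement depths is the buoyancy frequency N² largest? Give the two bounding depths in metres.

Compute the density gradient over each adjacent pair:
  133–166 m: Δρ/Δz = 0.259/33 = 7.8 × 10⁻³ kg m⁻⁴
  166–191 m: Δρ/Δz = 0.456/25 = 0.018 kg m⁻⁴
  191–214 m: Δρ/Δz = 0.593/23 = 0.026 kg m⁻⁴
The largest gradient is in the 191–214 m interval — the pycnocline.

191–214 m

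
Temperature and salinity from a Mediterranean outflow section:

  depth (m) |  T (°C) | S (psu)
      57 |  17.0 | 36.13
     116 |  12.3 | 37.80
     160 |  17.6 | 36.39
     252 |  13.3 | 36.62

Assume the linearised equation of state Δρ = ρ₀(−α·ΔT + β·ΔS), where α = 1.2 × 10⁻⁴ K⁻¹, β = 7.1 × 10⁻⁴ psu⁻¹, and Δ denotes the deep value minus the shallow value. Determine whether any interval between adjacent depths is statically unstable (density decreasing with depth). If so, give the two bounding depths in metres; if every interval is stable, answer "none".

Evaluate Δρ/ρ₀ = −αΔT + βΔS across each adjacent pair:
  57–116 m: −αΔT+βΔS = −(1.2 × 10⁻⁴)(-4.7)+(7.1 × 10⁻⁴)(+1.67) = 1.7 × 10⁻³ → stable
  116–160 m: −αΔT+βΔS = −(1.2 × 10⁻⁴)(+5.3)+(7.1 × 10⁻⁴)(-1.41) = -1.6 × 10⁻³ → UNSTABLE
  160–252 m: −αΔT+βΔS = −(1.2 × 10⁻⁴)(-4.3)+(7.1 × 10⁻⁴)(+0.23) = 6.8 × 10⁻⁴ → stable
The 116–160 m interval has Δρ < 0: lighter water underlies denser water.

116–160 m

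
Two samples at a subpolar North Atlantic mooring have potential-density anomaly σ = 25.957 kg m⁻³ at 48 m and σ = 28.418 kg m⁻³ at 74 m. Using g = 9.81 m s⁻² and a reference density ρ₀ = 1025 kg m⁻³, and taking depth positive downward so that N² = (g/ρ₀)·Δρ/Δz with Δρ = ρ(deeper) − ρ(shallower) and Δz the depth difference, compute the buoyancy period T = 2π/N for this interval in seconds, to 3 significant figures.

Δρ = 1028.418 − 1025.957 = 2.461 kg m⁻³ over Δz = 74 − 48 = 26 m.
N² = (9.81/1025) × (2.461/26) = 9.0591 × 10⁻⁴ s⁻².
N = √(9.0591 × 10⁻⁴) = 0.030098 rad s⁻¹, so T = 2π/N = 208.76 s ≈ 209 s.
A positive N² confirms static stability across the interval.

209 s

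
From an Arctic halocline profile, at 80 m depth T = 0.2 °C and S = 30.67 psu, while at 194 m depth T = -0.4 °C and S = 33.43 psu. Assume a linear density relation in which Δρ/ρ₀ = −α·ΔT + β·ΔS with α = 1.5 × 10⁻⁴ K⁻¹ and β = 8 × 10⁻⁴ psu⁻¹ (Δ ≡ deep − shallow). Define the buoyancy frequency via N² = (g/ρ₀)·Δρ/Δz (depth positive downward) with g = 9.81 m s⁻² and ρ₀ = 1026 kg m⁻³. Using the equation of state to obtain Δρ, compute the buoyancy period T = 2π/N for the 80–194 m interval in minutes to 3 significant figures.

7.45 min

ΔT = -0.6 K, ΔS = +2.76 psu (deep − shallow).
Δρ/ρ₀ = −αΔT + βΔS = 9.00 × 10⁻⁵ + 2.208 × 10⁻³ = 2.298 × 10⁻³, so Δρ ≈ 2.358 kg m⁻³.
N² = (g/ρ₀)·Δρ/Δz = g·(Δρ/ρ₀)/Δz = 9.81 × 2.298 × 10⁻³ / 114 = 1.9775 × 10⁻⁴ s⁻².
N = √(1.9775 × 10⁻⁴) = 0.014062 rad s⁻¹ → T = 2π/N = 446.82 s = 7.4470 min ≈ 7.45 min.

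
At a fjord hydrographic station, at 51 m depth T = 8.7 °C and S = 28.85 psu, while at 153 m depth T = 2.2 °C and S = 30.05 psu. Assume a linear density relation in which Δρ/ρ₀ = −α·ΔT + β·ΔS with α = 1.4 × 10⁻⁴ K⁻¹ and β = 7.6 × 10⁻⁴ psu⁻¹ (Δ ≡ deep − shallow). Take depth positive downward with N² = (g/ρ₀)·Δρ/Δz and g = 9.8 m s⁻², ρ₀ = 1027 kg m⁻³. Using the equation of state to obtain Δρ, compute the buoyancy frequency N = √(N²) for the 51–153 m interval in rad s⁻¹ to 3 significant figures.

0.0132 rad s⁻¹

ΔT = -6.5 K, ΔS = +1.20 psu (deep − shallow).
Δρ/ρ₀ = −αΔT + βΔS = 9.10 × 10⁻⁴ + 9.12 × 10⁻⁴ = 1.822 × 10⁻³, so Δρ ≈ 1.871 kg m⁻³.
N² = (g/ρ₀)·Δρ/Δz = g·(Δρ/ρ₀)/Δz = 9.8 × 1.822 × 10⁻³ / 102 = 1.7505 × 10⁻⁴ s⁻².
N = √(1.7505 × 10⁻⁴) = 0.013231 rad s⁻¹ ≈ 0.0132 rad s⁻¹.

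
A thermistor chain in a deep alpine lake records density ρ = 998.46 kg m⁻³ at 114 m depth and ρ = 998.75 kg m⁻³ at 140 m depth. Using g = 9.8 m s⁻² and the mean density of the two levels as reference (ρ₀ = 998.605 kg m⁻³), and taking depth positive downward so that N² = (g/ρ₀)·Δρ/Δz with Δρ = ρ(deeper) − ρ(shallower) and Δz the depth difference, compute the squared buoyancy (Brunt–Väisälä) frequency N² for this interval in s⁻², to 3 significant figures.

1.09 × 10⁻⁴ s⁻²

Δρ = 998.75 − 998.46 = 0.29 kg m⁻³ over Δz = 140 − 114 = 26 m.
N² = (9.8/998.605) × (0.29/26) = 1.0946 × 10⁻⁴ s⁻² ≈ 1.09 × 10⁻⁴ s⁻².
A positive N² confirms static stability across the interval.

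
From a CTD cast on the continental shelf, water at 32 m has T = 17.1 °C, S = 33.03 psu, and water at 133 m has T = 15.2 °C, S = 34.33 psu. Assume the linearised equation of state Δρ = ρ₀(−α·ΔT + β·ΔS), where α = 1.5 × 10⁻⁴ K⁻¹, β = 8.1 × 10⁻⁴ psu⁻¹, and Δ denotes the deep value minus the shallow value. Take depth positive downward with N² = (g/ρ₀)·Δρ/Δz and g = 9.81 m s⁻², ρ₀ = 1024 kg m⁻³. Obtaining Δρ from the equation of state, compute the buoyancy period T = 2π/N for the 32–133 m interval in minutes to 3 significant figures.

ΔT = -1.9 K, ΔS = +1.30 psu (deep − shallow).
Δρ/ρ₀ = −αΔT + βΔS = 2.85 × 10⁻⁴ + 1.053 × 10⁻³ = 1.338 × 10⁻³, so Δρ ≈ 1.370 kg m⁻³.
N² = (g/ρ₀)·Δρ/Δz = g·(Δρ/ρ₀)/Δz = 9.81 × 1.338 × 10⁻³ / 101 = 1.2996 × 10⁻⁴ s⁻².
N = √(1.2996 × 10⁻⁴) = 0.011400 rad s⁻¹ → T = 2π/N = 551.16 s = 9.1860 min ≈ 9.19 min.

9.19 min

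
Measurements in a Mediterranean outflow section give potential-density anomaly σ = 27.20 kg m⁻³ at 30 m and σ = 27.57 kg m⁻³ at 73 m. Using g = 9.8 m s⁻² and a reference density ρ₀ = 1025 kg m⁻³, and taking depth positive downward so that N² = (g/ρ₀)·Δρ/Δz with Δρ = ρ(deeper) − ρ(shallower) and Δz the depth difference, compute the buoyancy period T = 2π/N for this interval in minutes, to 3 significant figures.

Δρ = 1027.57 − 1027.20 = 0.37 kg m⁻³ over Δz = 73 − 30 = 43 m.
N² = (9.8/1025) × (0.37/43) = 8.2269 × 10⁻⁵ s⁻².
N = √(8.2269 × 10⁻⁵) = 9.0702 × 10⁻³ rad s⁻¹, so T = 2π/N = 692.73 s = 11.546 min ≈ 11.5 min.
Since Δρ > 0 the layer is stably stratified.

11.5 min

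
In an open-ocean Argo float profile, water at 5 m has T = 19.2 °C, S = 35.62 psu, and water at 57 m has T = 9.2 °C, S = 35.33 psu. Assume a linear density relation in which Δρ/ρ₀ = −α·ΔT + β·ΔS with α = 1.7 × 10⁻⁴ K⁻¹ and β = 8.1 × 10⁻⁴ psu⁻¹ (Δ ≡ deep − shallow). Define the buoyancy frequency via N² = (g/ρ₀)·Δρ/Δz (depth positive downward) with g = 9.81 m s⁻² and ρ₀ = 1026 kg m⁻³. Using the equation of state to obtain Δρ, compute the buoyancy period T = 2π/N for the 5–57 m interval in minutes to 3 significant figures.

6.30 min

ΔT = -10.0 K, ΔS = -0.29 psu (deep − shallow).
Δρ/ρ₀ = −αΔT + βΔS = 1.70 × 10⁻³ − 2.349 × 10⁻⁴ = 1.4651 × 10⁻³, so Δρ ≈ 1.503 kg m⁻³.
N² = (g/ρ₀)·Δρ/Δz = g·(Δρ/ρ₀)/Δz = 9.81 × 1.4651 × 10⁻³ / 52 = 2.7640 × 10⁻⁴ s⁻².
N = √(2.7640 × 10⁻⁴) = 0.016625 rad s⁻¹ → T = 2π/N = 377.94 s = 6.2990 min ≈ 6.30 min.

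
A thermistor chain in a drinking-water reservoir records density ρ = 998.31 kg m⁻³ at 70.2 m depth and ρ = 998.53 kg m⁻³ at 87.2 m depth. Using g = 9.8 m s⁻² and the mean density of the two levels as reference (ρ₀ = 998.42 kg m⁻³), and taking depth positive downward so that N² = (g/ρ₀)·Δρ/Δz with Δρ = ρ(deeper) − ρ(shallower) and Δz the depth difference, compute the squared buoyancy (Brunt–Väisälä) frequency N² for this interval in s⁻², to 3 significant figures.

Δρ = 998.53 − 998.31 = 0.22 kg m⁻³ over Δz = 87.2 − 70.2 = 17 m.
N² = (9.8/998.42) × (0.22/17) = 1.2702 × 10⁻⁴ s⁻² ≈ 1.27 × 10⁻⁴ s⁻².

1.27 × 10⁻⁴ s⁻²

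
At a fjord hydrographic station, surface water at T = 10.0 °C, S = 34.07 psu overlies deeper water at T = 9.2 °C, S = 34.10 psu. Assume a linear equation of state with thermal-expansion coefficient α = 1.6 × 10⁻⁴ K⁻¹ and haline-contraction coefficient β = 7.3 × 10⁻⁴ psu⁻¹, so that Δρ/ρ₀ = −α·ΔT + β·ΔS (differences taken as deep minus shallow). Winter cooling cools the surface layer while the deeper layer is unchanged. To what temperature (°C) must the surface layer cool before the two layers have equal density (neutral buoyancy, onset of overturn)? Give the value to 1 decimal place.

Neutral buoyancy requires Δρ = 0, i.e. −α(T_deep − T_surf′) + β(S_deep − S_surf) = 0.
T_surf′ = T_deep − (β/α)·ΔS = 9.2 − (7.3 × 10⁻⁴/1.6 × 10⁻⁴)·(+0.03) = 9.063 °C.
Cooling required: 10.0 − (9.063) = 0.937 °C.

9.1 °C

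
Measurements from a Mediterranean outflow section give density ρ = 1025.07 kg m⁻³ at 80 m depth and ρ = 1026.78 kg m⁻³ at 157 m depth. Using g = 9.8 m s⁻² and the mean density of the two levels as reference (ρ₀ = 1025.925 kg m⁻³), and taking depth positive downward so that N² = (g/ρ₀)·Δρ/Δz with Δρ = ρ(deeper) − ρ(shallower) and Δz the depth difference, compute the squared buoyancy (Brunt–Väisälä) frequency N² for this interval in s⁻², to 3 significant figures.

Δρ = 1026.78 − 1025.07 = 1.71 kg m⁻³ over Δz = 157 − 80 = 77 m.
N² = (9.8/1025.925) × (1.71/77) = 2.1214 × 10⁻⁴ s⁻² ≈ 2.12 × 10⁻⁴ s⁻².

2.12 × 10⁻⁴ s⁻²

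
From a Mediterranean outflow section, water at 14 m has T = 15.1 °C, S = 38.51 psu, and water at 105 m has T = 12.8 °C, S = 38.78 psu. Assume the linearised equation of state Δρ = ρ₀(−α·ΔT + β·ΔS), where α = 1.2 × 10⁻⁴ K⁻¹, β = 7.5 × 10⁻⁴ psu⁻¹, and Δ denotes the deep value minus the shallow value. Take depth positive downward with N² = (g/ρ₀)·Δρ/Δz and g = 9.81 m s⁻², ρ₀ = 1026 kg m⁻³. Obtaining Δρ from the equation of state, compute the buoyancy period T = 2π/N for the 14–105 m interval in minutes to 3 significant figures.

14.6 min

ΔT = -2.3 K, ΔS = +0.27 psu (deep − shallow).
Δρ/ρ₀ = −αΔT + βΔS = 2.76 × 10⁻⁴ + 2.025 × 10⁻⁴ = 4.785 × 10⁻⁴, so Δρ ≈ 0.4909 kg m⁻³.
N² = (g/ρ₀)·Δρ/Δz = g·(Δρ/ρ₀)/Δz = 9.81 × 4.785 × 10⁻⁴ / 91 = 5.1583 × 10⁻⁵ s⁻².
N = √(5.1583 × 10⁻⁵) = 7.1821 × 10⁻³ rad s⁻¹ → T = 2π/N = 874.84 s = 14.581 min ≈ 14.6 min.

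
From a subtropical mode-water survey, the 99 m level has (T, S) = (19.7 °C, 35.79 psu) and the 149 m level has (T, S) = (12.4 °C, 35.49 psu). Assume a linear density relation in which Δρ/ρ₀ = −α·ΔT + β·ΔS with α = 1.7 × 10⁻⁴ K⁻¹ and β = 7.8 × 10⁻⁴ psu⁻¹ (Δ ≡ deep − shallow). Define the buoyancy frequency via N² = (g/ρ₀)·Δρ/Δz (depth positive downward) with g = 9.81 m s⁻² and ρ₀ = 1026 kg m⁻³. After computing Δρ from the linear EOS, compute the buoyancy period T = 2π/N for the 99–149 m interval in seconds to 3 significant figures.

447 s

ΔT = -7.3 K, ΔS = -0.30 psu (deep − shallow).
Δρ/ρ₀ = −αΔT + βΔS = 1.241 × 10⁻³ − 2.34 × 10⁻⁴ = 1.007 × 10⁻³, so Δρ ≈ 1.033 kg m⁻³.
N² = (g/ρ₀)·Δρ/Δz = g·(Δρ/ρ₀)/Δz = 9.81 × 1.007 × 10⁻³ / 50 = 1.9757 × 10⁻⁴ s⁻².
N = √(1.9757 × 10⁻⁴) = 0.014056 rad s⁻¹ → T = 2π/N = 447.01 s ≈ 447 s.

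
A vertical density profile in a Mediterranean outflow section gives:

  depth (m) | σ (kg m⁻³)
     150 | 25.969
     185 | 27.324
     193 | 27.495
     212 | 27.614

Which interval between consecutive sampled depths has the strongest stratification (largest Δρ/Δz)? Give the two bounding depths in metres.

Compute the density gradient over each adjacent pair:
  150–185 m: Δρ/Δz = 1.355/35 = 0.039 kg m⁻⁴
  185–193 m: Δρ/Δz = 0.171/8 = 0.021 kg m⁻⁴
  193–212 m: Δρ/Δz = 0.119/19 = 6.3 × 10⁻³ kg m⁻⁴
The largest gradient is in the 150–185 m interval — the pycnocline.

150–185 m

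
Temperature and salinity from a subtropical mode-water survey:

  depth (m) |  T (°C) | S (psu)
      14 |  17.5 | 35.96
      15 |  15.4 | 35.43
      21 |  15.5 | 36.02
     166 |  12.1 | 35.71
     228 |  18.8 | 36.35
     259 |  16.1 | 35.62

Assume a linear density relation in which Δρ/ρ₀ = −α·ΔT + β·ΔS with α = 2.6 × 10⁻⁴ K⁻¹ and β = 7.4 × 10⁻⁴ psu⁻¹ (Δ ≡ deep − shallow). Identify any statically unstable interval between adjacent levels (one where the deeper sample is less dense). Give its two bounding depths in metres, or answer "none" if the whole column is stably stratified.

Evaluate Δρ/ρ₀ = −αΔT + βΔS across each adjacent pair:
  14–15 m: −αΔT+βΔS = −(2.6 × 10⁻⁴)(-2.1)+(7.4 × 10⁻⁴)(-0.53) = 1.5 × 10⁻⁴ → stable
  15–21 m: −αΔT+βΔS = −(2.6 × 10⁻⁴)(+0.1)+(7.4 × 10⁻⁴)(+0.59) = 4.1 × 10⁻⁴ → stable
  21–166 m: −αΔT+βΔS = −(2.6 × 10⁻⁴)(-3.4)+(7.4 × 10⁻⁴)(-0.31) = 6.5 × 10⁻⁴ → stable
  166–228 m: −αΔT+βΔS = −(2.6 × 10⁻⁴)(+6.7)+(7.4 × 10⁻⁴)(+0.64) = -1.3 × 10⁻³ → UNSTABLE
  228–259 m: −αΔT+βΔS = −(2.6 × 10⁻⁴)(-2.7)+(7.4 × 10⁻⁴)(-0.73) = 1.6 × 10⁻⁴ → stable
The 166–228 m interval has Δρ < 0: lighter water underlies denser water.

166–228 m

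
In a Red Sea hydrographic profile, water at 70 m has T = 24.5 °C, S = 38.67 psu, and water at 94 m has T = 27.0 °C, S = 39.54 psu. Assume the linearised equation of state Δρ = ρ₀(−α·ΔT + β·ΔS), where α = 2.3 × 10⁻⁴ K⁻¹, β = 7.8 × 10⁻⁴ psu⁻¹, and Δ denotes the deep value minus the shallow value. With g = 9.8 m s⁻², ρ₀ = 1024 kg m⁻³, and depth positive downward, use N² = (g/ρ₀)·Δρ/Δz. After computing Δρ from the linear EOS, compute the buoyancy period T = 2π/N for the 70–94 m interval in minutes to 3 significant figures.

16.1 min

ΔT = +2.5 K, ΔS = +0.87 psu (deep − shallow).
Δρ/ρ₀ = −αΔT + βΔS = -5.75 × 10⁻⁴ + 6.786 × 10⁻⁴ = 1.036 × 10⁻⁴, so Δρ ≈ 0.1061 kg m⁻³.
N² = (g/ρ₀)·Δρ/Δz = g·(Δρ/ρ₀)/Δz = 9.8 × 1.036 × 10⁻⁴ / 24 = 4.2303 × 10⁻⁵ s⁻².
N = √(4.2303 × 10⁻⁵) = 6.5041 × 10⁻³ rad s⁻¹ → T = 2π/N = 966.03 s = 16.101 min ≈ 16.1 min.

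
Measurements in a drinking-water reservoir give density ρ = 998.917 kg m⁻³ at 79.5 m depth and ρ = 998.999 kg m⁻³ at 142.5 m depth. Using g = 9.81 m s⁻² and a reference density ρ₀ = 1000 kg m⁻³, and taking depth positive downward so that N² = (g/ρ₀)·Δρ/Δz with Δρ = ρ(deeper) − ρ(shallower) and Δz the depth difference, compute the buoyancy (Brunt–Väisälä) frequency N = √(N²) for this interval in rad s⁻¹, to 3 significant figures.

3.57 × 10⁻³ rad s⁻¹

Δρ = 998.999 − 998.917 = 0.082 kg m⁻³ over Δz = 142.5 − 79.5 = 63 m.
N² = (9.81/1000) × (0.082/63) = 1.2769 × 10⁻⁵ s⁻².
N = √(1.2769 × 10⁻⁵) = 3.5734 × 10⁻³ rad s⁻¹ ≈ 3.57 × 10⁻³ rad s⁻¹.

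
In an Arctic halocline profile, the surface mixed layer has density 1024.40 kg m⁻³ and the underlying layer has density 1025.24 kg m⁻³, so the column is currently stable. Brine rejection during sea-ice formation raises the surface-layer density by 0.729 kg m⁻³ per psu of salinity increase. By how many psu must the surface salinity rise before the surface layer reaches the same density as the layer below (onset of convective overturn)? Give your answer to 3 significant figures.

Density deficit of the surface layer: 1025.24 − 1024.40 = 0.84 kg m⁻³.
Required change = 0.84 / 0.729 = 1.15 psu.

1.15 psu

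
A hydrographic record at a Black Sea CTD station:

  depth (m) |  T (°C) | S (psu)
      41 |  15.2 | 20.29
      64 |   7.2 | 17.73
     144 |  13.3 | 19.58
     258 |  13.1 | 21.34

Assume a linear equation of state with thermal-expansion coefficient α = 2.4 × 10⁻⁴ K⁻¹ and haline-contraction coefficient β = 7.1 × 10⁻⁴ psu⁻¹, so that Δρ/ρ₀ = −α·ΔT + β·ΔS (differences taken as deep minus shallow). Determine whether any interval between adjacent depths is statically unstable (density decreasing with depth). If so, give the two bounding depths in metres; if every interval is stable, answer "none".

Evaluate Δρ/ρ₀ = −αΔT + βΔS across each adjacent pair:
  41–64 m: −αΔT+βΔS = −(2.4 × 10⁻⁴)(-8.0)+(7.1 × 10⁻⁴)(-2.56) = 1.0 × 10⁻⁴ → stable
  64–144 m: −αΔT+βΔS = −(2.4 × 10⁻⁴)(+6.1)+(7.1 × 10⁻⁴)(+1.85) = -1.5 × 10⁻⁴ → UNSTABLE
  144–258 m: −αΔT+βΔS = −(2.4 × 10⁻⁴)(-0.2)+(7.1 × 10⁻⁴)(+1.76) = 1.3 × 10⁻³ → stable
The 64–144 m interval has Δρ < 0: lighter water underlies denser water.

64–144 m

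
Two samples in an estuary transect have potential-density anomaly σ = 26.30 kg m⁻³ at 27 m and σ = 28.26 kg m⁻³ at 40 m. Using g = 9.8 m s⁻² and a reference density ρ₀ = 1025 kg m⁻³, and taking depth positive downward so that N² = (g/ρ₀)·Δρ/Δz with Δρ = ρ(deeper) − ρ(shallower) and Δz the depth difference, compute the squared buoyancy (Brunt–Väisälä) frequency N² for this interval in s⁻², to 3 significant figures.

Δρ = 1028.26 − 1026.30 = 1.96 kg m⁻³ over Δz = 40 − 27 = 13 m.
N² = (9.8/1025) × (1.96/13) = 1.4415 × 10⁻³ s⁻² ≈ 1.44 × 10⁻³ s⁻².
N² > 0, so the interval is statically stable.

1.44 × 10⁻³ s⁻²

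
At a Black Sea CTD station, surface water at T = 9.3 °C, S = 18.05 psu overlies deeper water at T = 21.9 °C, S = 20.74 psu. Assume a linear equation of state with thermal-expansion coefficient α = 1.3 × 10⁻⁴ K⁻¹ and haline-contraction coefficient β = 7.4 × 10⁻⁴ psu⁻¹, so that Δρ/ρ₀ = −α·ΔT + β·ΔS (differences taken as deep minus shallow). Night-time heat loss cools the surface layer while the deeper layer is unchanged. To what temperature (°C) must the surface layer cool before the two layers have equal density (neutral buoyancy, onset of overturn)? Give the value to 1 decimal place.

6.6 °C

Neutral buoyancy requires Δρ = 0, i.e. −α(T_deep − T_surf′) + β(S_deep − S_surf) = 0.
T_surf′ = T_deep − (β/α)·ΔS = 21.9 − (7.4 × 10⁻⁴/1.3 × 10⁻⁴)·(+2.69) = 6.588 °C.
Cooling required: 9.3 − (6.588) = 2.712 °C.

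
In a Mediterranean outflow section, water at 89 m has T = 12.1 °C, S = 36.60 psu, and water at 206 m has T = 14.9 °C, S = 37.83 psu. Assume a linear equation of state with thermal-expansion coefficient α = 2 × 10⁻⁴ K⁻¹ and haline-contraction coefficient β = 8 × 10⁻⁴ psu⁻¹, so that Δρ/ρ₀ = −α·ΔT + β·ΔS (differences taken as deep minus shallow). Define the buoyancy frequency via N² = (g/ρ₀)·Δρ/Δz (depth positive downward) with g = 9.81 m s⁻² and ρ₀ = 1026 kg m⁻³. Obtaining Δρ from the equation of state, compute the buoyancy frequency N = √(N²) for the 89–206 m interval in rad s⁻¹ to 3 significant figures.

ΔT = +2.8 K, ΔS = +1.23 psu (deep − shallow).
Δρ/ρ₀ = −αΔT + βΔS = -5.60 × 10⁻⁴ + 9.84 × 10⁻⁴ = 4.24 × 10⁻⁴, so Δρ ≈ 0.4350 kg m⁻³.
N² = (g/ρ₀)·Δρ/Δz = g·(Δρ/ρ₀)/Δz = 9.81 × 4.24 × 10⁻⁴ / 117 = 3.5551 × 10⁻⁵ s⁻².
N = √(3.5551 × 10⁻⁵) = 5.9625 × 10⁻³ rad s⁻¹ ≈ 5.96 × 10⁻³ rad s⁻¹.

5.96 × 10⁻³ rad s⁻¹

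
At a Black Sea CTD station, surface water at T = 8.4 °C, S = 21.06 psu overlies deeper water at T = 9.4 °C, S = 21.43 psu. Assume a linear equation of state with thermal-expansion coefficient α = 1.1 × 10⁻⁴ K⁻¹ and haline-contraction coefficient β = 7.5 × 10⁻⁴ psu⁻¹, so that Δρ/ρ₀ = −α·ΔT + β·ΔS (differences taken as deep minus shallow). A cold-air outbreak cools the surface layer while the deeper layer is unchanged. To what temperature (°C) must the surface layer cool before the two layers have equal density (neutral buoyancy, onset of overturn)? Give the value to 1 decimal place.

6.9 °C

Neutral buoyancy requires Δρ = 0, i.e. −α(T_deep − T_surf′) + β(S_deep − S_surf) = 0.
T_surf′ = T_deep − (β/α)·ΔS = 9.4 − (7.5 × 10⁻⁴/1.1 × 10⁻⁴)·(+0.37) = 6.877 °C.
Cooling required: 8.4 − (6.877) = 1.523 °C.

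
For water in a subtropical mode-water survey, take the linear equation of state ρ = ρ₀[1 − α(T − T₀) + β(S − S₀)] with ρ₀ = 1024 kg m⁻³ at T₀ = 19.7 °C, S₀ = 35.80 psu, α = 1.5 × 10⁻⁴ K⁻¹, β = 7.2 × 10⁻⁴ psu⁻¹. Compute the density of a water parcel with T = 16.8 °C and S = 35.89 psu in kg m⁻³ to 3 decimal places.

T − T₀ = -2.9 K, S − S₀ = +0.09 psu.
Bracket = 1 − α·(-2.9) + β·(+0.09) = 1 + (4.998 × 10⁻⁴) = 1.0004998.
ρ = 1024 × 1.0004998 = 1024.512 kg m⁻³.

1024.512 kg m⁻³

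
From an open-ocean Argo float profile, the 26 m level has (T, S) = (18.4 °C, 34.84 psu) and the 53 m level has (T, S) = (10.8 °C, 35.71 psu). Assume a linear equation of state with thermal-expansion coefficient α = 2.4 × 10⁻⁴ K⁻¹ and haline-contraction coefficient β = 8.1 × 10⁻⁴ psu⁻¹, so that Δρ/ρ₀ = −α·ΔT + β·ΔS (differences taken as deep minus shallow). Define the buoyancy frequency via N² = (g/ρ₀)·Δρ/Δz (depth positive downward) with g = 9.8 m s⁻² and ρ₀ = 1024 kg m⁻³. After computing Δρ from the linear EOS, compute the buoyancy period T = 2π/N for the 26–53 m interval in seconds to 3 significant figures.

ΔT = -7.6 K, ΔS = +0.87 psu (deep − shallow).
Δρ/ρ₀ = −αΔT + βΔS = 1.824 × 10⁻³ + 7.047 × 10⁻⁴ = 2.5287 × 10⁻³, so Δρ ≈ 2.589 kg m⁻³.
N² = (g/ρ₀)·Δρ/Δz = g·(Δρ/ρ₀)/Δz = 9.8 × 2.5287 × 10⁻³ / 27 = 9.1782 × 10⁻⁴ s⁻².
N = √(9.1782 × 10⁻⁴) = 0.030296 rad s⁻¹ → T = 2π/N = 207.39 s ≈ 207 s.

207 s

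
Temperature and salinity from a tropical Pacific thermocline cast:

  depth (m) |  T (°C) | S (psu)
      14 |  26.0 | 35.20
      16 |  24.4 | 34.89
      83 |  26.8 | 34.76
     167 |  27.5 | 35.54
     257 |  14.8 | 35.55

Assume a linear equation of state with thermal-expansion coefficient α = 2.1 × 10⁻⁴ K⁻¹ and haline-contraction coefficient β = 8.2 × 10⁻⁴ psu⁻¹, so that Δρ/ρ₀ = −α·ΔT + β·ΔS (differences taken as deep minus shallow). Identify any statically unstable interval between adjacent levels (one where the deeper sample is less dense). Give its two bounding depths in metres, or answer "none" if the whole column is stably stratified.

Evaluate Δρ/ρ₀ = −αΔT + βΔS across each adjacent pair:
  14–16 m: −αΔT+βΔS = −(2.1 × 10⁻⁴)(-1.6)+(8.2 × 10⁻⁴)(-0.31) = 8.2 × 10⁻⁵ → stable
  16–83 m: −αΔT+βΔS = −(2.1 × 10⁻⁴)(+2.4)+(8.2 × 10⁻⁴)(-0.13) = -6.1 × 10⁻⁴ → UNSTABLE
  83–167 m: −αΔT+βΔS = −(2.1 × 10⁻⁴)(+0.7)+(8.2 × 10⁻⁴)(+0.78) = 4.9 × 10⁻⁴ → stable
  167–257 m: −αΔT+βΔS = −(2.1 × 10⁻⁴)(-12.7)+(8.2 × 10⁻⁴)(+0.01) = 2.7 × 10⁻³ → stable
The 16–83 m interval has Δρ < 0: lighter water underlies denser water.

16–83 m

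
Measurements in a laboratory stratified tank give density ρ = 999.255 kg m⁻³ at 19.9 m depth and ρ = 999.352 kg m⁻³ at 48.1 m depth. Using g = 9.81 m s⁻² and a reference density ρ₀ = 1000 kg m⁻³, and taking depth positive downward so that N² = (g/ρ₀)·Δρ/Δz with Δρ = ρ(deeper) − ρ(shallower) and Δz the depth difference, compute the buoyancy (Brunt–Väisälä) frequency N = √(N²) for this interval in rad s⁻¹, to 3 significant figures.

Δρ = 999.352 − 999.255 = 0.097 kg m⁻³ over Δz = 48.1 − 19.9 = 28.2 m.
N² = (9.81/1000) × (0.097/28.2) = 3.3744 × 10⁻⁵ s⁻².
N = √(3.3744 × 10⁻⁵) = 5.8090 × 10⁻³ rad s⁻¹ ≈ 5.81 × 10⁻³ rad s⁻¹.

5.81 × 10⁻³ rad s⁻¹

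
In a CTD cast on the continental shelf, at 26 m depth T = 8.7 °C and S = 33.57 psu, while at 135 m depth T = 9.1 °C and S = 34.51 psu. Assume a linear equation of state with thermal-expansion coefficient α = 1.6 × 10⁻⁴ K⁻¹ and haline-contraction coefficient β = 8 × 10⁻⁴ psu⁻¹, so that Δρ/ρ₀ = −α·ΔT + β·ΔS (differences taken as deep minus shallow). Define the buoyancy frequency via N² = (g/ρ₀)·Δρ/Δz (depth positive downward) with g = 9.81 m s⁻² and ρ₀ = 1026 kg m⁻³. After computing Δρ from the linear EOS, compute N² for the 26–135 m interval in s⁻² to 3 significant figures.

6.19 × 10⁻⁵ s⁻²

ΔT = +0.4 K, ΔS = +0.94 psu (deep − shallow).
Δρ/ρ₀ = −αΔT + βΔS = -6.40 × 10⁻⁵ + 7.52 × 10⁻⁴ = 6.88 × 10⁻⁴, so Δρ ≈ 0.7059 kg m⁻³.
N² = (g/ρ₀)·Δρ/Δz = g·(Δρ/ρ₀)/Δz = 9.81 × 6.88 × 10⁻⁴ / 109 = 6.1920 × 10⁻⁵ s⁻² ≈ 6.19 × 10⁻⁵ s⁻².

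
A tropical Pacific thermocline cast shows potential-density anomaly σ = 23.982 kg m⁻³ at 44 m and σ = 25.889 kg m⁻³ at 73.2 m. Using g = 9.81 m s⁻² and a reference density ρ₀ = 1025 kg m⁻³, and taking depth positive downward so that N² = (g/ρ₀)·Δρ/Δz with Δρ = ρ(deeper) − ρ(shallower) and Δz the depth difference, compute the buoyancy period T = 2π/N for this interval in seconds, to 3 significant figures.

Δρ = 1025.889 − 1023.982 = 1.907 kg m⁻³ over Δz = 73.2 − 44 = 29.2 m.
N² = (9.81/1025) × (1.907/29.2) = 6.2505 × 10⁻⁴ s⁻².
N = √(6.2505 × 10⁻⁴) = 0.025001 rad s⁻¹, so T = 2π/N = 251.32 s ≈ 251 s.
A positive N² confirms static stability across the interval.

251 s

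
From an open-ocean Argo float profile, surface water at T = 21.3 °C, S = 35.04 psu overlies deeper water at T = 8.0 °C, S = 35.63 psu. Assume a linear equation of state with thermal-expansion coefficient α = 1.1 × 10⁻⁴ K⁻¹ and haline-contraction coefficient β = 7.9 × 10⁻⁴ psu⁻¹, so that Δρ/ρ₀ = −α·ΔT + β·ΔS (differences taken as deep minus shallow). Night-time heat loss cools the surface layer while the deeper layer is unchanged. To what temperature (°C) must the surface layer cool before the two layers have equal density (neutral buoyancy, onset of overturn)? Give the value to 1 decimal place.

Neutral buoyancy requires Δρ = 0, i.e. −α(T_deep − T_surf′) + β(S_deep − S_surf) = 0.
T_surf′ = T_deep − (β/α)·ΔS = 8.0 − (7.9 × 10⁻⁴/1.1 × 10⁻⁴)·(+0.59) = 3.763 °C.
Cooling required: 21.3 − (3.763) = 17.537 °C.

3.8 °C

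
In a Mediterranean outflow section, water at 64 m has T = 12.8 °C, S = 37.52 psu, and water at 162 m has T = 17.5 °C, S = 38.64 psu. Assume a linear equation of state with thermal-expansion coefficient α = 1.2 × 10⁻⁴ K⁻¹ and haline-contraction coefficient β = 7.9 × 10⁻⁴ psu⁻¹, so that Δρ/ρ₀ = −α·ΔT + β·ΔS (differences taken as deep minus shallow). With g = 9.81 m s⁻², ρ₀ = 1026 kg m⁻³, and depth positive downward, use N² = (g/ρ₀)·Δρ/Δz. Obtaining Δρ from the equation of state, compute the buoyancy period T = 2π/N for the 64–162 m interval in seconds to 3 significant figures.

ΔT = +4.7 K, ΔS = +1.12 psu (deep − shallow).
Δρ/ρ₀ = −αΔT + βΔS = -5.64 × 10⁻⁴ + 8.848 × 10⁻⁴ = 3.208 × 10⁻⁴, so Δρ ≈ 0.3291 kg m⁻³.
N² = (g/ρ₀)·Δρ/Δz = g·(Δρ/ρ₀)/Δz = 9.81 × 3.208 × 10⁻⁴ / 98 = 3.2113 × 10⁻⁵ s⁻².
N = √(3.2113 × 10⁻⁵) = 5.6668 × 10⁻³ rad s⁻¹ → T = 2π/N = 1.1088 × 10³ s ≈ 1.11 × 10³ s.

1.11 × 10³ s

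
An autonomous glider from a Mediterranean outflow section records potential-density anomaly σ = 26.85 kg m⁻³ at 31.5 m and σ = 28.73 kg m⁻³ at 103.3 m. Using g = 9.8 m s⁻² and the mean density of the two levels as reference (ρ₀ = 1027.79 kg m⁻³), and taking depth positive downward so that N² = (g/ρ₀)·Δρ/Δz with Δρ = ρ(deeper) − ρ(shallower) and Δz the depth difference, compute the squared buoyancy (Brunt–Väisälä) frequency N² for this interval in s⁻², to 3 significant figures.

2.50 × 10⁻⁴ s⁻²

Δρ = 1028.73 − 1026.85 = 1.88 kg m⁻³ over Δz = 103.3 − 31.5 = 71.8 m.
N² = (9.8/1027.79) × (1.88/71.8) = 2.4966 × 10⁻⁴ s⁻² ≈ 2.50 × 10⁻⁴ s⁻².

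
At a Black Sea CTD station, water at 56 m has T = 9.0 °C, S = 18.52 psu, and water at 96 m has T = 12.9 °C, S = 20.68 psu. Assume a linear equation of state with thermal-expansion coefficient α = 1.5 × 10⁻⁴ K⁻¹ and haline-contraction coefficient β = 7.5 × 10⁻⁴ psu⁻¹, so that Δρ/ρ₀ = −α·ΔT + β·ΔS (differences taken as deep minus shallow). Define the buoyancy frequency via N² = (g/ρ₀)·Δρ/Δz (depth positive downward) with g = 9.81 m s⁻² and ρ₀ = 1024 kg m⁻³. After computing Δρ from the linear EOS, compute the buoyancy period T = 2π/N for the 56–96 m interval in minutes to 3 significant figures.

6.57 min

ΔT = +3.9 K, ΔS = +2.16 psu (deep − shallow).
Δρ/ρ₀ = −αΔT + βΔS = -5.85 × 10⁻⁴ + 1.62 × 10⁻³ = 1.035 × 10⁻³, so Δρ ≈ 1.060 kg m⁻³.
N² = (g/ρ₀)·Δρ/Δz = g·(Δρ/ρ₀)/Δz = 9.81 × 1.035 × 10⁻³ / 40 = 2.5383 × 10⁻⁴ s⁻².
N = √(2.5383 × 10⁻⁴) = 0.015932 rad s⁻¹ → T = 2π/N = 394.38 s = 6.5730 min ≈ 6.57 min.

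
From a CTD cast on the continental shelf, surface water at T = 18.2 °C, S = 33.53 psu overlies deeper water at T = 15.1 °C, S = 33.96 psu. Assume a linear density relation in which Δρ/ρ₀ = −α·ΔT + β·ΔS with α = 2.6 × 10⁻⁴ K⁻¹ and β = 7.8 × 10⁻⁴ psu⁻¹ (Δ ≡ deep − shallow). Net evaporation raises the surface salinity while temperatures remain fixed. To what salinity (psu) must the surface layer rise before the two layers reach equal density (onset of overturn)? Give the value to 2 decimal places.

34.99 psu

Neutral buoyancy requires −α(T_deep − T_surf) + β(S_deep − S_surf′) = 0.
S_surf′ = S_deep − (α/β)·ΔT = 33.96 − (2.6 × 10⁻⁴/7.8 × 10⁻⁴)·(-3.1) = 34.9933 psu.
Increase required: 34.9933 − 33.53 = 1.4633 psu.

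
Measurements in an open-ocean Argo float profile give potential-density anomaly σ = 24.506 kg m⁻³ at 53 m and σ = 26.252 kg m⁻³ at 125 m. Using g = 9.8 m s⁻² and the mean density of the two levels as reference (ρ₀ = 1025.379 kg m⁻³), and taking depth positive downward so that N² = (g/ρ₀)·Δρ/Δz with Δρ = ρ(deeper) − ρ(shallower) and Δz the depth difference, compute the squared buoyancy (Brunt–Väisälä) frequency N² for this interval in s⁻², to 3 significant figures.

Δρ = 1026.252 − 1024.506 = 1.746 kg m⁻³ over Δz = 125 − 53 = 72 m.
N² = (9.8/1025.379) × (1.746/72) = 2.3177 × 10⁻⁴ s⁻² ≈ 2.32 × 10⁻⁴ s⁻².

2.32 × 10⁻⁴ s⁻²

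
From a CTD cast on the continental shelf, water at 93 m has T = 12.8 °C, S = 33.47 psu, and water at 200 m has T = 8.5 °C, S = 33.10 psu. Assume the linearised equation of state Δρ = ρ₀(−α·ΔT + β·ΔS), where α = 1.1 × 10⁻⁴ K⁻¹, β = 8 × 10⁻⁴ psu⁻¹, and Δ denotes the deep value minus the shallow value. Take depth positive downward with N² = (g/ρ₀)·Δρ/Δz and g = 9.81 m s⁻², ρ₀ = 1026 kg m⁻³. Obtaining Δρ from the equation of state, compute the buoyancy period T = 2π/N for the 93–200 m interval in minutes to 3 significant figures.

ΔT = -4.3 K, ΔS = -0.37 psu (deep − shallow).
Δρ/ρ₀ = −αΔT + βΔS = 4.73 × 10⁻⁴ − 2.96 × 10⁻⁴ = 1.77 × 10⁻⁴, so Δρ ≈ 0.1816 kg m⁻³.
N² = (g/ρ₀)·Δρ/Δz = g·(Δρ/ρ₀)/Δz = 9.81 × 1.77 × 10⁻⁴ / 107 = 1.6228 × 10⁻⁵ s⁻².
N = √(1.6228 × 10⁻⁵) = 4.0284 × 10⁻³ rad s⁻¹ → T = 2π/N = 1.5597 × 10³ s = 25.995 min ≈ 26.0 min.

26.0 min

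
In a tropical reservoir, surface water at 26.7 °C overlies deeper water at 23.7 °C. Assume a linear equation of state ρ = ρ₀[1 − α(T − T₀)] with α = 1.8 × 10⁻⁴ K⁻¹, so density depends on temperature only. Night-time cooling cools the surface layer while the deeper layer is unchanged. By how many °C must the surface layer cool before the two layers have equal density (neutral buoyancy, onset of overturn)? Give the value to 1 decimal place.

With temperature the only control, equal density requires T_surf′ = T_deep.
T_surf′ = 23.7 °C.
Cooling required: 26.7 − 23.7 = 3.0 °C.

3.0 °C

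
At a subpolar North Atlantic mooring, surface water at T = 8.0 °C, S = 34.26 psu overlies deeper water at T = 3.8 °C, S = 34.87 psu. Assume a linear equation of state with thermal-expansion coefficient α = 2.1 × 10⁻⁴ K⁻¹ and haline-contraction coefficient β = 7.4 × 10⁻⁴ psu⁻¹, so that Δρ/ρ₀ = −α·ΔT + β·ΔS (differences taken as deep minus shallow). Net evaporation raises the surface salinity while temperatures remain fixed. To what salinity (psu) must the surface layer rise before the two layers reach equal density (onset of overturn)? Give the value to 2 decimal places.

36.06 psu

Neutral buoyancy requires −α(T_deep − T_surf) + β(S_deep − S_surf′) = 0.
S_surf′ = S_deep − (α/β)·ΔT = 34.87 − (2.1 × 10⁻⁴/7.4 × 10⁻⁴)·(-4.2) = 36.0619 psu.
Increase required: 36.0619 − 34.26 = 1.8019 psu.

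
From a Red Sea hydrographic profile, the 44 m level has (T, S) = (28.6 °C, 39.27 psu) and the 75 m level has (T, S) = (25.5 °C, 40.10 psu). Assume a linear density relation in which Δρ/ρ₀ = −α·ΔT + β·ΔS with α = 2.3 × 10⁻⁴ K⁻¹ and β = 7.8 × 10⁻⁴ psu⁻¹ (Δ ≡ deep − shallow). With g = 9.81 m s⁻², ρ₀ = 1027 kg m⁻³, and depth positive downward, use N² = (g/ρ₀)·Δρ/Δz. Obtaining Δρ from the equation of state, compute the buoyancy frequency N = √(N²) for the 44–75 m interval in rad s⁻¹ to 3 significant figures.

0.0207 rad s⁻¹

ΔT = -3.1 K, ΔS = +0.83 psu (deep − shallow).
Δρ/ρ₀ = −αΔT + βΔS = 7.13 × 10⁻⁴ + 6.474 × 10⁻⁴ = 1.3604 × 10⁻³, so Δρ ≈ 1.397 kg m⁻³.
N² = (g/ρ₀)·Δρ/Δz = g·(Δρ/ρ₀)/Δz = 9.81 × 1.3604 × 10⁻³ / 31 = 4.3050 × 10⁻⁴ s⁻².
N = √(4.3050 × 10⁻⁴) = 0.020748 rad s⁻¹ ≈ 0.0207 rad s⁻¹.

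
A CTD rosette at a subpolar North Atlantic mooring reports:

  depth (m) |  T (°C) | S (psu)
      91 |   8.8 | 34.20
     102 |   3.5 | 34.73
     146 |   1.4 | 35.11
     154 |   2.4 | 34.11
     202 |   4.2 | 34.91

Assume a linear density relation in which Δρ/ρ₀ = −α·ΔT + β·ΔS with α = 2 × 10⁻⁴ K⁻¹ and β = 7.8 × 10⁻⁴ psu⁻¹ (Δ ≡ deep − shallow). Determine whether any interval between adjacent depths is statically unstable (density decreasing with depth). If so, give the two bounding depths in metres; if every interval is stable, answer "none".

146–154 m

Evaluate Δρ/ρ₀ = −αΔT + βΔS across each adjacent pair:
  91–102 m: −αΔT+βΔS = −(2 × 10⁻⁴)(-5.3)+(7.8 × 10⁻⁴)(+0.53) = 1.5 × 10⁻³ → stable
  102–146 m: −αΔT+βΔS = −(2 × 10⁻⁴)(-2.1)+(7.8 × 10⁻⁴)(+0.38) = 7.2 × 10⁻⁴ → stable
  146–154 m: −αΔT+βΔS = −(2 × 10⁻⁴)(+1.0)+(7.8 × 10⁻⁴)(-1.00) = -9.8 × 10⁻⁴ → UNSTABLE
  154–202 m: −αΔT+βΔS = −(2 × 10⁻⁴)(+1.8)+(7.8 × 10⁻⁴)(+0.80) = 2.6 × 10⁻⁴ → stable
The 146–154 m interval has Δρ < 0: lighter water underlies denser water.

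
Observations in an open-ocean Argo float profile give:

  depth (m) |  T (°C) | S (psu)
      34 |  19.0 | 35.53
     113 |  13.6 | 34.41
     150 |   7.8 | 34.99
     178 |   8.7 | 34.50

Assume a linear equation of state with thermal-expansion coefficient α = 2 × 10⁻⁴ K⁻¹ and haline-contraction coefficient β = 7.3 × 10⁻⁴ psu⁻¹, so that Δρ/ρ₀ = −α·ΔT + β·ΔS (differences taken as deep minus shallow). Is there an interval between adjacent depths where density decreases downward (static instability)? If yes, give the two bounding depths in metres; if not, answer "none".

150–178 m

Evaluate Δρ/ρ₀ = −αΔT + βΔS across each adjacent pair:
  34–113 m: −αΔT+βΔS = −(2 × 10⁻⁴)(-5.4)+(7.3 × 10⁻⁴)(-1.12) = 2.6 × 10⁻⁴ → stable
  113–150 m: −αΔT+βΔS = −(2 × 10⁻⁴)(-5.8)+(7.3 × 10⁻⁴)(+0.58) = 1.6 × 10⁻³ → stable
  150–178 m: −αΔT+βΔS = −(2 × 10⁻⁴)(+0.9)+(7.3 × 10⁻⁴)(-0.49) = -5.4 × 10⁻⁴ → UNSTABLE
The 150–178 m interval has Δρ < 0: lighter water underlies denser water.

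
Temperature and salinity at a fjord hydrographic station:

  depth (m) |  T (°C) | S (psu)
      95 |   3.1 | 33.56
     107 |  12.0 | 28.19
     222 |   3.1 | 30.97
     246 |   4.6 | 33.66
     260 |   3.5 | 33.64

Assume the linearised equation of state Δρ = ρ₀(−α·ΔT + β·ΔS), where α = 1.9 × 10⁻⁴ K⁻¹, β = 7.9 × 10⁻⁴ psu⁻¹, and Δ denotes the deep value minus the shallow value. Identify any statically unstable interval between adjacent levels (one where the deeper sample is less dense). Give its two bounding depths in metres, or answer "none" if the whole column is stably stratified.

95–107 m

Evaluate Δρ/ρ₀ = −αΔT + βΔS across each adjacent pair:
  95–107 m: −αΔT+βΔS = −(1.9 × 10⁻⁴)(+8.9)+(7.9 × 10⁻⁴)(-5.37) = -5.9 × 10⁻³ → UNSTABLE
  107–222 m: −αΔT+βΔS = −(1.9 × 10⁻⁴)(-8.9)+(7.9 × 10⁻⁴)(+2.78) = 3.9 × 10⁻³ → stable
  222–246 m: −αΔT+βΔS = −(1.9 × 10⁻⁴)(+1.5)+(7.9 × 10⁻⁴)(+2.69) = 1.8 × 10⁻³ → stable
  246–260 m: −αΔT+βΔS = −(1.9 × 10⁻⁴)(-1.1)+(7.9 × 10⁻⁴)(-0.02) = 1.9 × 10⁻⁴ → stable
The 95–107 m interval has Δρ < 0: lighter water underlies denser water.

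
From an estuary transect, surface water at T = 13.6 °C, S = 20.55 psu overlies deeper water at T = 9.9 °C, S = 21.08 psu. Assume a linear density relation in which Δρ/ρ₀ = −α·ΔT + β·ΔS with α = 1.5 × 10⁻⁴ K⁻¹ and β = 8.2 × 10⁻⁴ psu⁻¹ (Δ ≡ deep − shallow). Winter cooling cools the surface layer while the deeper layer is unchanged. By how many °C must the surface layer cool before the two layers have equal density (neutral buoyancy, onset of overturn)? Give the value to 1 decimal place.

6.6 °C

Neutral buoyancy requires Δρ = 0, i.e. −α(T_deep − T_surf′) + β(S_deep − S_surf) = 0.
T_surf′ = T_deep − (β/α)·ΔS = 9.9 − (8.2 × 10⁻⁴/1.5 × 10⁻⁴)·(+0.53) = 7.003 °C.
Cooling required: 13.6 − (7.003) = 6.597 °C.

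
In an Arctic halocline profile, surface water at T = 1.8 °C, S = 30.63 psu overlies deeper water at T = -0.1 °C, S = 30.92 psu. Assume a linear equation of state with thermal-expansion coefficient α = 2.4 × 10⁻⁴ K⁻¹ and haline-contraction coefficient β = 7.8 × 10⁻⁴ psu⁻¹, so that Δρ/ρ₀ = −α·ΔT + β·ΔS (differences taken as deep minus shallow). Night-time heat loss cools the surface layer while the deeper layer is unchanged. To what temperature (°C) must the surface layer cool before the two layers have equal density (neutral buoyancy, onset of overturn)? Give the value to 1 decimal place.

-1.0 °C

Neutral buoyancy requires Δρ = 0, i.e. −α(T_deep − T_surf′) + β(S_deep − S_surf) = 0.
T_surf′ = T_deep − (β/α)·ΔS = -0.1 − (7.8 × 10⁻⁴/2.4 × 10⁻⁴)·(+0.29) = -1.042 °C.
Cooling required: 1.8 − (-1.042) = 2.842 °C.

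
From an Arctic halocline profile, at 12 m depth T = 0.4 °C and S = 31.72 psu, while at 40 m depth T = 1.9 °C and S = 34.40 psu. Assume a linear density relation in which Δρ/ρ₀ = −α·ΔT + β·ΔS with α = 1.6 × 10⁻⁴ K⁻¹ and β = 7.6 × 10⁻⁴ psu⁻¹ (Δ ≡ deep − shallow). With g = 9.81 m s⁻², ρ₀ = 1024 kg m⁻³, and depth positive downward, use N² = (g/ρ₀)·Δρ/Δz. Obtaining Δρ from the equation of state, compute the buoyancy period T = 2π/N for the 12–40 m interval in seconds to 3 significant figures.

ΔT = +1.5 K, ΔS = +2.68 psu (deep − shallow).
Δρ/ρ₀ = −αΔT + βΔS = -2.40 × 10⁻⁴ + 2.0368 × 10⁻³ = 1.7968 × 10⁻³, so Δρ ≈ 1.840 kg m⁻³.
N² = (g/ρ₀)·Δρ/Δz = g·(Δρ/ρ₀)/Δz = 9.81 × 1.7968 × 10⁻³ / 28 = 6.2952 × 10⁻⁴ s⁻².
N = √(6.2952 × 10⁻⁴) = 0.025090 rad s⁻¹ → T = 2π/N = 250.43 s ≈ 250 s.

250 s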